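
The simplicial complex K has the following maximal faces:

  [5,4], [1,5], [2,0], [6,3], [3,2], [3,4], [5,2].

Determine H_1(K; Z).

Take the total order 0 < 1 < 2 < 3 < 4 < 5 < 6 on the vertex set. Then K (dimension 1) consists of the simplices:

  0-simplices (7): [0], [1], [2], [3], [4], [5], [6]
  1-simplices (7): [0,2], [1,5], [2,3], [2,5], [3,4], [3,6], [4,5]

giving chain groups C_0 ≅ Z^7, C_1 ≅ Z^7.

∂_1: C_1 → C_0 sends each edge [p,q] (with p < q) to q − p. For instance
  ∂[2,3] = [3] − [2].
The 7×7 boundary matrix has rank 6 and Smith normal form diag(1,1,1,1,1,1).

From H_k ≅ ker(∂_k) / im(∂_{k+1}) we obtain:

  H_1: rank ker ∂_1 − rank ∂_2 = (7 − 6) − 0 = 1, and there is no ∂_2, so H_1 = Z.

H_1 = Z.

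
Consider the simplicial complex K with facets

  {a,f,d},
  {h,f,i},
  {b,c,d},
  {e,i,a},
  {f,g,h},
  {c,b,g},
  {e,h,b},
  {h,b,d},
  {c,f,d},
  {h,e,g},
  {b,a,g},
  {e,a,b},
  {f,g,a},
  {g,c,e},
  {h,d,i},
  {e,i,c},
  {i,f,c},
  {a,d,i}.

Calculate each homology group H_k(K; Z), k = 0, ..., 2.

We work with the vertex ordering a < b < c < d < e < f < g < h < i. The simplices of K, each written with vertices in increasing order, are:

  0-simplices (9): a, b, c, d, e, f, g, h, i
  1-simplices (27): ab, ad, ae, af, ag, ai, bc, bd, be, bg, bh, cd, ce, cf, cg, ci, df, dh, di, eg, eh, ei, fg, fh, fi, gh, hi
  2-simplices (18): abe, abg, adf, adi, aei, afg, bcd, bcg, bdh, beh, cdf, ceg, cei, cfi, dhi, egh, fgh, fhi

so the chain groups are C_0 ≅ Z^9, C_1 ≅ Z^27, C_2 ≅ Z^18.

The boundary map ∂_1: C_1 → C_0 sends each edge [p,q] (with p < q) to q − p. For instance
  ∂ce = e − c.
As a 9×27 matrix over Z this has rank 8, with invariant factors (1,1,1,1,1,1,1,1).

∂_2: C_2 → C_1 maps a triangle to the signed sum of its edges. For instance
  ∂fgh = gh − fh + fg,
  ∂afg = fg − ag + af.
This gives a 27×18 integer matrix of rank 18; reducing to Smith normal form yields diagonal entries (1,1,1,1,1,1,1,1,1,1,1,1,1,1,1,1,1,2).

Now H_k = ker ∂_k / im ∂_{k+1}, so:

  H_0: rank C_0 − rank ∂_1 = 9 − 8 = 1, and the invariant factors of ∂_1 are all 1, so H_0 = Z.
  H_1: rank ker ∂_1 − rank ∂_2 = (27 − 8) − 18 = 1, and ∂_2 has invariant factor 2 > 1, so H_1 = Z ⊕ Z_2.
  H_2: rank ker ∂_2 − rank ∂_3 = (18 − 18) − 0 = 0, and there is no ∂_3, so H_2 = 0.

As a check, the Euler characteristic is 9 − 27 + 18 = 0, which agrees with 1 − 1 + 0 = 0.

H_0 = Z,  H_1 = Z ⊕ Z_2,  H_2 = 0.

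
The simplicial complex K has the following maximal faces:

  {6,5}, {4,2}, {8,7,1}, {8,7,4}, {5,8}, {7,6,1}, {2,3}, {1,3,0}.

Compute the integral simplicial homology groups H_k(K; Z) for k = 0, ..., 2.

Fix the vertex order 0 < 1 < 2 < 3 < 4 < 5 < 6 < 7 < 8 and write every simplex with vertices in increasing order. Then dim K = 2 and the simplices of K are:

  0-simplices (9): [0], [1], [2], [3], [4], [5], [6], [7], [8]
  1-simplices (14): [0,1], [0,3], [1,3], [1,6], [1,7], [1,8], [2,3], [2,4], [4,7], [4,8], [5,6], [5,8], [6,7], [7,8]
  2-simplices (4): [0,1,3], [1,6,7], [1,7,8], [4,7,8]

giving chain groups C_0 ≅ Z^9, C_1 ≅ Z^14, C_2 ≅ Z^4.

Boundary ∂_1: C_1 → C_0 is given by ∂[p,q] = [q] − [p]. For instance
  ∂[0,3] = [3] − [0].
This gives a 9×14 integer matrix of rank 8; reducing to Smith normal form yields diagonal entries (1,1,1,1,1,1,1,1).

The boundary map ∂_2: C_2 → C_1 maps a triangle to the signed sum of its edges. For instance
  ∂[1,6,7] = [6,7] − [1,7] + [1,6],
  ∂[4,7,8] = [7,8] − [4,8] + [4,7].
The 14×4 boundary matrix has rank 4 and Smith normal form diag(1,1,1,1).

Now H_k = ker ∂_k / im ∂_{k+1}, so:

  H_0: rank C_0 − rank ∂_1 = 9 − 8 = 1, and the invariant factors of ∂_1 are all 1, so H_0 = Z.
  H_1: rank ker ∂_1 − rank ∂_2 = (14 − 8) − 4 = 2, and the invariant factors of ∂_2 are all 1, so H_1 = Z^2.
  H_2: rank ker ∂_2 − rank ∂_3 = (4 − 4) − 0 = 0, and there is no ∂_3, so H_2 = 0.

H_0 ≅ Z,  H_1 ≅ Z^2,  H_2 = 0.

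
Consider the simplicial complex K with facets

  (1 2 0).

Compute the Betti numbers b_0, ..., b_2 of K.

Take the total order 0 < 1 < 2 on the vertex set. Then K (dimension 2) consists of the simplices:

  0-simplices (3): [0], [1], [2]
  1-simplices (3): [0,1], [0,2], [1,2]
  2-simplices (1): [0,1,2]

Hence C_0 ≅ Z^3, C_1 ≅ Z^3, C_2 ≅ Z^1.

The boundary map ∂_1: C_1 → C_0 is given by ∂[p,q] = [q] − [p]. For instance
  ∂[0,1] = [1] − [0].
The 3×3 boundary matrix has rank 2 and Smith normal form diag(1,1).

∂_2: C_2 → C_1 maps a triangle to the signed sum of its edges. For instance
  ∂[0,1,2] = [1,2] − [0,2] + [0,1].
As a 3×1 matrix over Z this has rank 1, with invariant factors (1).

Now H_k = ker ∂_k / im ∂_{k+1}, so:

  H_0: rank C_0 − rank ∂_1 = 3 − 2 = 1, and the invariant factors of ∂_1 are all 1, so H_0 = Z.
  H_1: rank ker ∂_1 − rank ∂_2 = (3 − 2) − 1 = 0, and the invariant factors of ∂_2 are all 1, so H_1 = 0.
  H_2: rank ker ∂_2 − rank ∂_3 = (1 − 1) − 0 = 0, and there is no ∂_3, so H_2 = 0.

Hence the Betti numbers are b_0 = 1, b_1 = 0, b_2 = 0.

b_0 = 1, b_1 = 0, b_2 = 0.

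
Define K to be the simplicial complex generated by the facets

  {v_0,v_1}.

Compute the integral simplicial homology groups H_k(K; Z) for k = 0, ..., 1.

H_0 = Z,  H_1 = 0.

Fix the vertex order v_0 < v_1 and write every simplex with vertices in increasing order. Then dim K = 1 and the simplices of K are:

  0-simplices (2): [v_0], [v_1]
  1-simplices (1): [v_0,v_1]

so the chain groups are C_0 ≅ Z^2, C_1 ≅ Z^1.

Boundary ∂_1: C_1 → C_0 sends each edge [p,q] (with p < q) to q − p.
The 2×1 boundary matrix has rank 1 and Smith normal form diag(1).

Reading off H_k = ker ∂_k / im ∂_{k+1}:

  H_0: rank C_0 − rank ∂_1 = 2 − 1 = 1, and the invariant factors of ∂_1 are all 1, so H_0 = Z.
  H_1: rank ker ∂_1 − rank ∂_2 = (1 − 1) − 0 = 0, and there is no ∂_2, so H_1 = 0.

(K is a triangulation of the 1-simplex.)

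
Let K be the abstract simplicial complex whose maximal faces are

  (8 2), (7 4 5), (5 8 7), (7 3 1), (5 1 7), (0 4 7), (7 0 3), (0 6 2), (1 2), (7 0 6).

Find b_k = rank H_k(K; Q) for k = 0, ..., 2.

b_0 = 1, b_1 = 2, b_2 = 0.

Order the vertices as 0 < 1 < 2 < 3 < 4 < 5 < 6 < 7 < 8. Listing each simplex with vertices in this order, K has dimension 2 with simplices:

  0-simplices (9): [0], [1], [2], [3], [4], [5], [6], [7], [8]
  1-simplices (18): [0,2], [0,3], [0,4], [0,6], [0,7], [1,2], [1,3], [1,5], [1,7], [2,6], [2,8], [3,7], [4,5], [4,7], [5,7], [5,8], [6,7], [7,8]
  2-simplices (8): [0,2,6], [0,3,7], [0,4,7], [0,6,7], [1,3,7], [1,5,7], [4,5,7], [5,7,8]

Hence C_0 ≅ Z^9, C_1 ≅ Z^18, C_2 ≅ Z^8.

∂_1: C_1 → C_0 sends each edge [p,q] (with p < q) to q − p.
The 9×18 boundary matrix has rank 8 and Smith normal form diag(1,1,1,1,1,1,1,1).

∂_2: C_2 → C_1 acts by ∂[p,q,r] = [q,r] − [p,r] + [p,q]. For instance
  ∂[0,3,7] = [3,7] − [0,7] + [0,3],
  ∂[4,5,7] = [5,7] − [4,7] + [4,5].
As a 18×8 matrix over Z this has rank 8, with invariant factors (1,1,1,1,1,1,1,1).

Reading off H_k = ker ∂_k / im ∂_{k+1}:

  H_0: rank C_0 − rank ∂_1 = 9 − 8 = 1, and the invariant factors of ∂_1 are all 1, so H_0 = Z.
  H_1: rank ker ∂_1 − rank ∂_2 = (18 − 8) − 8 = 2, and the invariant factors of ∂_2 are all 1, so H_1 = Z^2.
  H_2: rank ker ∂_2 − rank ∂_3 = (8 − 8) − 0 = 0, and there is no ∂_3, so H_2 = 0.

As a check, the Euler characteristic is 9 − 18 + 8 = -1, which agrees with 1 − 2 + 0 = -1.

Hence the Betti numbers are b_0 = 1, b_1 = 2, b_2 = 0.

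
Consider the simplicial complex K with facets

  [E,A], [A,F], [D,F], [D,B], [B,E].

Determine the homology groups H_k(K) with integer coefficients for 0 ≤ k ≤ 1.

Fix the vertex order A < B < D < E < F and write every simplex with vertices in increasing order. Then dim K = 1 and the simplices of K are:

  0-simplices (5): A, B, D, E, F
  1-simplices (5): AE, AF, BD, BE, DF

Hence C_0 ≅ Z^5, C_1 ≅ Z^5.

∂_1: C_1 → C_0 maps an edge to its endpoints' difference, ∂[p,q] = q − p.
As a 5×5 matrix over Z this has rank 4, with invariant factors (1,1,1,1).

From H_k ≅ ker(∂_k) / im(∂_{k+1}) we obtain:

  H_0: rank C_0 − rank ∂_1 = 5 − 4 = 1, and the invariant factors of ∂_1 are all 1, so H_0 ≅ Z.
  H_1: rank ker ∂_1 − rank ∂_2 = (5 − 4) − 0 = 1, and there is no ∂_2, so H_1 ≅ Z.

H_0 = Z,  H_1 = Z.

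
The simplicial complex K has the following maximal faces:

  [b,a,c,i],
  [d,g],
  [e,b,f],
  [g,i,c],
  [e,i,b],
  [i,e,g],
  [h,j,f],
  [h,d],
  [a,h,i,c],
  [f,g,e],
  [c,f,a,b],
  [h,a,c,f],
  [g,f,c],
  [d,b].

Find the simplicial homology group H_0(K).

H_0 = Z.

Fix the vertex order a < b < c < d < e < f < g < h < i < j and write every simplex with vertices in increasing order. Then dim K = 3 and the simplices of K are:

  0-simplices (10): a, b, c, d, e, f, g, h, i, j
  1-simplices (25): ab, ac, af, ah, ai, bc, bd, be, bf, bi, cf, cg, ch, ci, dg, dh, ef, eg, ei, fg, fh, fj, gi, hi, hj
  2-simplices (19): abc, abf, abi, acf, ach, aci, afh, ahi, bcf, bci, bef, bei, cfg, cfh, cgi, chi, efg, egi, fhj
  3-simplices (4): abcf, abci, acfh, achi

Hence C_0 ≅ Z^10, C_1 ≅ Z^25, C_2 ≅ Z^19, C_3 ≅ Z^4.

Boundary ∂_1: C_1 → C_0 sends each edge [p,q] (with p < q) to q − p.
This gives a 10×25 integer matrix of rank 9; reducing to Smith normal form yields diagonal entries (1,1,1,1,1,1,1,1,1).

∂_2: C_2 → C_1 maps a triangle to the signed sum of its edges. For instance
  ∂fhj = hj − fj + fh,
  ∂bei = ei − bi + be.
The resulting 25×19 matrix has rank 14, and its Smith normal form has invariant factors (1,1,1,1,1,1,1,1,1,1,1,1,1,1).

∂_3: C_3 → C_2 sends each 3-simplex σ to the alternating sum Σ_i (−1)^i (σ with its i-th vertex removed). For instance
  ∂achi = chi − ahi + aci − ach,
  ∂acfh = cfh − afh + ach − acf.
As a 19×4 matrix over Z this has rank 4, with invariant factors (1,1,1,1).

Computing H_k = (kernel of ∂_k) / (image of ∂_{k+1}):

  H_0: rank C_0 − rank ∂_1 = 10 − 9 = 1, and the invariant factors of ∂_1 are all 1, so H_0 ≅ Z.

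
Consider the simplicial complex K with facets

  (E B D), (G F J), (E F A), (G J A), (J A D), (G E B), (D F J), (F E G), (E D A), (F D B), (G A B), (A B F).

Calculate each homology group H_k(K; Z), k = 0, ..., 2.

H_0 ≅ Z,  H_1 ≅ Z/2,  H_2 = 0.

Take the total order A < B < D < E < F < G < J on the vertex set. Then K (dimension 2) consists of the simplices:

  0-simplices (7): A, B, D, E, F, G, J
  1-simplices (18): AB, AD, AE, AF, AG, AJ, BD, BE, BF, BG, DE, DF, DJ, EF, EG, FG, FJ, GJ
  2-simplices (12): ABF, ABG, ADE, ADJ, AEF, AGJ, BDE, BDF, BEG, DFJ, EFG, FGJ

so the chain groups are C_0 ≅ Z^7, C_1 ≅ Z^18, C_2 ≅ Z^12.

The boundary map ∂_1: C_1 → C_0 maps an edge to its endpoints' difference, ∂[p,q] = q − p.
The resulting 7×18 matrix has rank 6, and its Smith normal form has invariant factors (1,1,1,1,1,1).

Boundary ∂_2: C_2 → C_1 acts by ∂[p,q,r] = [q,r] − [p,r] + [p,q]. For instance
  ∂BEG = EG − BG + BE,
  ∂BDF = DF − BF + BD.
As a 18×12 matrix over Z this has rank 12, with invariant factors (1,1,1,1,1,1,1,1,1,1,1,2).

Reading off H_k = ker ∂_k / im ∂_{k+1}:

  H_0: rank C_0 − rank ∂_1 = 7 − 6 = 1, and the invariant factors of ∂_1 are all 1, so H_0 ≅ Z.
  H_1: rank ker ∂_1 − rank ∂_2 = (18 − 6) − 12 = 0, and ∂_2 has invariant factor 2 > 1, so H_1 ≅ Z/2.
  H_2: rank ker ∂_2 − rank ∂_3 = (12 − 12) − 0 = 0, and there is no ∂_3, so H_2 ≅ 0.

(K is a triangulation of the real projective plane RP^2.)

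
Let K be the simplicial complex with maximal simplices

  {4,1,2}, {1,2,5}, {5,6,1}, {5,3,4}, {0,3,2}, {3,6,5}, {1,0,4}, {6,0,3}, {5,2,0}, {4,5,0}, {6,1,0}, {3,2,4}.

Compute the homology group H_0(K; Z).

H_0 = Z.

Take the total order 0 < 1 < 2 < 3 < 4 < 5 < 6 on the vertex set. Then K (dimension 2) consists of the simplices:

  0-simplices (7): [0], [1], [2], [3], [4], [5], [6]
  1-simplices (18): [0,1], [0,2], [0,3], [0,4], [0,5], [0,6], [1,2], [1,4], [1,5], [1,6], [2,3], [2,4], [2,5], [3,4], [3,5], [3,6], [4,5], [5,6]
  2-simplices (12): [0,1,4], [0,1,6], [0,2,3], [0,2,5], [0,3,6], [0,4,5], [1,2,4], [1,2,5], [1,5,6], [2,3,4], [3,4,5], [3,5,6]

Hence C_0 ≅ Z^7, C_1 ≅ Z^18, C_2 ≅ Z^12.

Boundary ∂_1: C_1 → C_0 maps an edge to its endpoints' difference, ∂[p,q] = q − p.
The 7×18 boundary matrix has rank 6 and Smith normal form diag(1,1,1,1,1,1).

Boundary ∂_2: C_2 → C_1 sends each 2-simplex [p,q,r] to [q,r] − [p,r] + [p,q]. For instance
  ∂[0,1,6] = [1,6] − [0,6] + [0,1],
  ∂[3,4,5] = [4,5] − [3,5] + [3,4].
As a 18×12 matrix over Z this has rank 12, with invariant factors (1,1,1,1,1,1,1,1,1,1,1,2).

From H_k ≅ ker(∂_k) / im(∂_{k+1}) we obtain:

  H_0: rank C_0 − rank ∂_1 = 7 − 6 = 1, and the invariant factors of ∂_1 are all 1, so H_0 ≅ Z.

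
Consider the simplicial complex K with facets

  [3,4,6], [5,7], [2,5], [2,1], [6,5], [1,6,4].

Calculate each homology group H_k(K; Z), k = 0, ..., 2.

Take the total order 1 < 2 < 3 < 4 < 5 < 6 < 7 on the vertex set. Then K (dimension 2) consists of the simplices:

  0-simplices (7): [1], [2], [3], [4], [5], [6], [7]
  1-simplices (9): [1,2], [1,4], [1,6], [2,5], [3,4], [3,6], [4,6], [5,6], [5,7]
  2-simplices (2): [1,4,6], [3,4,6]

so the chain groups are C_0 ≅ Z^7, C_1 ≅ Z^9, C_2 ≅ Z^2.

The boundary map ∂_1: C_1 → C_0 maps an edge to its endpoints' difference, ∂[p,q] = q − p.
As a 7×9 matrix over Z this has rank 6, with invariant factors (1,1,1,1,1,1).

∂_2: C_2 → C_1 sends each 2-simplex [p,q,r] to [q,r] − [p,r] + [p,q]. For instance
  ∂[1,4,6] = [4,6] − [1,6] + [1,4],
  ∂[3,4,6] = [4,6] − [3,6] + [3,4].
The resulting 9×2 matrix has rank 2, and its Smith normal form has invariant factors (1,1).

From H_k ≅ ker(∂_k) / im(∂_{k+1}) we obtain:

  H_0: rank C_0 − rank ∂_1 = 7 − 6 = 1, and the invariant factors of ∂_1 are all 1, so H_0 ≅ Z.
  H_1: rank ker ∂_1 − rank ∂_2 = (9 − 6) − 2 = 1, and the invariant factors of ∂_2 are all 1, so H_1 ≅ Z.
  H_2: rank ker ∂_2 − rank ∂_3 = (2 − 2) − 0 = 0, and there is no ∂_3, so H_2 ≅ 0.

As a check, the Euler characteristic is 7 − 9 + 2 = 0, which agrees with 1 − 1 + 0 = 0.

H_0 = Z,  H_1 = Z,  H_2 = 0.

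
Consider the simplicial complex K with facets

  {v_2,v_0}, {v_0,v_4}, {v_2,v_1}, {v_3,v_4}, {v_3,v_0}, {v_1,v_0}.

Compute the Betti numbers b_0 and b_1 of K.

b_0 = 1, b_1 = 2.

We work with the vertex ordering v_0 < v_1 < v_2 < v_3 < v_4. The simplices of K, each written with vertices in increasing order, are:

  0-simplices (5): [v_0], [v_1], [v_2], [v_3], [v_4]
  1-simplices (6): [v_0,v_1], [v_0,v_2], [v_0,v_3], [v_0,v_4], [v_1,v_2], [v_3,v_4]

Hence C_0 ≅ Z^5, C_1 ≅ Z^6.

Boundary ∂_1: C_1 → C_0 sends each edge [p,q] (with p < q) to q − p. For instance
  ∂[v_0,v_4] = [v_4] − [v_0].
As a 5×6 matrix over Z this has rank 4, with invariant factors (1,1,1,1).

Computing H_k = (kernel of ∂_k) / (image of ∂_{k+1}):

  H_0: rank C_0 − rank ∂_1 = 5 − 4 = 1, and the invariant factors of ∂_1 are all 1, so H_0 ≅ Z.
  H_1: rank ker ∂_1 − rank ∂_2 = (6 − 4) − 0 = 2, and there is no ∂_2, so H_1 ≅ Z^2.

As a check, the Euler characteristic is 5 − 6 = -1, which agrees with 1 − 2 = -1.
(K is a triangulation of a wedge of 2 circles.)

Hence the Betti numbers are b_0 = 1, b_1 = 2.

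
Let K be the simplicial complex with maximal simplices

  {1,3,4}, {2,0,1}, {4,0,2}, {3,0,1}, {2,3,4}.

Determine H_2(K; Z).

Fix the vertex order 0 < 1 < 2 < 3 < 4 and write every simplex with vertices in increasing order. Then dim K = 2 and the simplices of K are:

  0-simplices (5): [0], [1], [2], [3], [4]
  1-simplices (10): [0,1], [0,2], [0,3], [0,4], [1,2], [1,3], [1,4], [2,3], [2,4], [3,4]
  2-simplices (5): [0,1,2], [0,1,3], [0,2,4], [1,3,4], [2,3,4]

giving chain groups C_0 ≅ Z^5, C_1 ≅ Z^10, C_2 ≅ Z^5.

Boundary ∂_1: C_1 → C_0 sends each edge [p,q] (with p < q) to q − p.
The resulting 5×10 matrix has rank 4, and its Smith normal form has invariant factors (1,1,1,1).

The boundary map ∂_2: C_2 → C_1 acts by ∂[p,q,r] = [q,r] − [p,r] + [p,q]. For instance
  ∂[0,1,2] = [1,2] − [0,2] + [0,1],
  ∂[2,3,4] = [3,4] − [2,4] + [2,3].
The 10×5 boundary matrix has rank 5 and Smith normal form diag(1,1,1,1,1).

From H_k ≅ ker(∂_k) / im(∂_{k+1}) we obtain:

  H_2: rank ker ∂_2 − rank ∂_3 = (5 − 5) − 0 = 0, and there is no ∂_3, so H_2 ≅ 0.

H_2 = 0.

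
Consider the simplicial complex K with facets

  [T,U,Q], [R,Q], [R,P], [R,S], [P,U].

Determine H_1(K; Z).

H_1 ≅ Z.

Order the vertices as P < Q < R < S < T < U. Listing each simplex with vertices in this order, K has dimension 2 with simplices:

  0-simplices (6): P, Q, R, S, T, U
  1-simplices (7): PR, PU, QR, QT, QU, RS, TU
  2-simplices (1): QTU

so the chain groups are C_0 ≅ Z^6, C_1 ≅ Z^7, C_2 ≅ Z^1.

Boundary ∂_1: C_1 → C_0 maps an edge to its endpoints' difference, ∂[p,q] = q − p.
As a 6×7 matrix over Z this has rank 5, with invariant factors (1,1,1,1,1).

∂_2: C_2 → C_1 sends each 2-simplex [p,q,r] to [q,r] − [p,r] + [p,q]. For instance
  ∂QTU = TU − QU + QT.
The resulting 7×1 matrix has rank 1, and its Smith normal form has invariant factors (1).

From H_k ≅ ker(∂_k) / im(∂_{k+1}) we obtain:

  H_1: rank ker ∂_1 − rank ∂_2 = (7 − 5) − 1 = 1, and the invariant factors of ∂_2 are all 1, so H_1 ≅ Z.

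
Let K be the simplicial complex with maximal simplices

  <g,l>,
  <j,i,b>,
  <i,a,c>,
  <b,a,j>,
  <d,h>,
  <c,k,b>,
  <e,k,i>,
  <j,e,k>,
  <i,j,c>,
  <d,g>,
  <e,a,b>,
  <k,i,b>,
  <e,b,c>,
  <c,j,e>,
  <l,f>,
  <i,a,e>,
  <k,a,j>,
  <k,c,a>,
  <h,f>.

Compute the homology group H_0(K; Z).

We work with the vertex ordering a < b < c < d < e < f < g < h < i < j < k < l. The simplices of K, each written with vertices in increasing order, are:

  0-simplices (12): a, b, c, d, e, f, g, h, i, j, k, l
  1-simplices (26): ab, ac, ae, ai, aj, ak, bc, be, bi, bj, bk, ce, ci, cj, ck, dg, dh, ei, ej, ek, fh, fl, gl, ij, ik, jk
  2-simplices (14): abe, abj, aci, ack, aei, ajk, bce, bck, bij, bik, cej, cij, eik, ejk

Hence C_0 ≅ Z^12, C_1 ≅ Z^26, C_2 ≅ Z^14.

The boundary map ∂_1: C_1 → C_0 is given by ∂[p,q] = [q] − [p].
The 12×26 boundary matrix has rank 10 and Smith normal form diag(1,1,1,1,1,1,1,1,1,1).

Boundary ∂_2: C_2 → C_1 maps a triangle to the signed sum of its edges. For instance
  ∂cij = ij − cj + ci,
  ∂bce = ce − be + bc.
The 26×14 boundary matrix has rank 13 and Smith normal form diag(1,1,1,1,1,1,1,1,1,1,1,1,1).

Reading off H_k = ker ∂_k / im ∂_{k+1}:

  H_0: rank C_0 − rank ∂_1 = 12 − 10 = 2, and the invariant factors of ∂_1 are all 1, so H_0 ≅ Z^2.

(K is a triangulation of the disjoint union of the torus T^2 and the circle S^1.)

H_0 ≅ Z^2.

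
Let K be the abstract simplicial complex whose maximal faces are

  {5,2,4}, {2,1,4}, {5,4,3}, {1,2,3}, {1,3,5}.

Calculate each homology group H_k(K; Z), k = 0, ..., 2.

H_0 ≅ Z,  H_1 ≅ Z,  H_2 = 0.

Fix the vertex order 1 < 2 < 3 < 4 < 5 and write every simplex with vertices in increasing order. Then dim K = 2 and the simplices of K are:

  0-simplices (5): [1], [2], [3], [4], [5]
  1-simplices (10): [1,2], [1,3], [1,4], [1,5], [2,3], [2,4], [2,5], [3,4], [3,5], [4,5]
  2-simplices (5): [1,2,3], [1,2,4], [1,3,5], [2,4,5], [3,4,5]

giving chain groups C_0 ≅ Z^5, C_1 ≅ Z^10, C_2 ≅ Z^5.

The boundary map ∂_1: C_1 → C_0 is given by ∂[p,q] = [q] − [p].
As a 5×10 matrix over Z this has rank 4, with invariant factors (1,1,1,1).

The boundary map ∂_2: C_2 → C_1 sends each 2-simplex [p,q,r] to [q,r] − [p,r] + [p,q]. For instance
  ∂[1,3,5] = [3,5] − [1,5] + [1,3],
  ∂[2,4,5] = [4,5] − [2,5] + [2,4].
As a 10×5 matrix over Z this has rank 5, with invariant factors (1,1,1,1,1).

Computing H_k = (kernel of ∂_k) / (image of ∂_{k+1}):

  H_0: rank C_0 − rank ∂_1 = 5 − 4 = 1, and the invariant factors of ∂_1 are all 1, so H_0 ≅ Z.
  H_1: rank ker ∂_1 − rank ∂_2 = (10 − 4) − 5 = 1, and the invariant factors of ∂_2 are all 1, so H_1 ≅ Z.
  H_2: rank ker ∂_2 − rank ∂_3 = (5 − 5) − 0 = 0, and there is no ∂_3, so H_2 ≅ 0.

As a check, the Euler characteristic is 5 − 10 + 5 = 0, which agrees with 1 − 1 + 0 = 0.
(K is a triangulation of the Möbius band.)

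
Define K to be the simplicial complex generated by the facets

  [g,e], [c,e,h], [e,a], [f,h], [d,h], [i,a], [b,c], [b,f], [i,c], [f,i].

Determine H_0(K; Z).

H_0 = Z.

Take the total order a < b < c < d < e < f < g < h < i on the vertex set. Then K (dimension 2) consists of the simplices:

  0-simplices (9): a, b, c, d, e, f, g, h, i
  1-simplices (12): ae, ai, bc, bf, ce, ch, ci, dh, eg, eh, fh, fi
  2-simplices (1): ceh

giving chain groups C_0 ≅ Z^9, C_1 ≅ Z^12, C_2 ≅ Z^1.

Boundary ∂_1: C_1 → C_0 maps an edge to its endpoints' difference, ∂[p,q] = q − p. For instance
  ∂bf = f − b.
As a 9×12 matrix over Z this has rank 8, with invariant factors (1,1,1,1,1,1,1,1).

Boundary ∂_2: C_2 → C_1 acts by ∂[p,q,r] = [q,r] − [p,r] + [p,q]. For instance
  ∂ceh = eh − ch + ce.
This gives a 12×1 integer matrix of rank 1; reducing to Smith normal form yields diagonal entries (1).

Now H_k = ker ∂_k / im ∂_{k+1}, so:

  H_0: rank C_0 − rank ∂_1 = 9 − 8 = 1, and the invariant factors of ∂_1 are all 1, so H_0 = Z.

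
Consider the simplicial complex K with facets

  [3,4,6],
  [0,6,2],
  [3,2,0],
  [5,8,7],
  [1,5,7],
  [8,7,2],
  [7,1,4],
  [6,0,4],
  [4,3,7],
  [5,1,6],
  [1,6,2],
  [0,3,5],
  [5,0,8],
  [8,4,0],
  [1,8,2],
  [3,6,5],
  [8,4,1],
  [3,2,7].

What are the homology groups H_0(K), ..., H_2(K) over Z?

Fix the vertex order 0 < 1 < 2 < 3 < 4 < 5 < 6 < 7 < 8 and write every simplex with vertices in increasing order. Then dim K = 2 and the simplices of K are:

  0-simplices (9): [0], [1], [2], [3], [4], [5], [6], [7], [8]
  1-simplices (27): (27 of them)
  2-simplices (18): [0,2,3], [0,2,6], [0,3,5], [0,4,6], [0,4,8], [0,5,8], [1,2,6], [1,2,8], [1,4,7], [1,4,8], [1,5,6], [1,5,7], [2,3,7], [2,7,8], [3,4,6], [3,4,7], [3,5,6], [5,7,8]

giving chain groups C_0 ≅ Z^9, C_1 ≅ Z^27, C_2 ≅ Z^18.

∂_1: C_1 → C_0 sends each edge [p,q] (with p < q) to q − p.
The 9×27 boundary matrix has rank 8 and Smith normal form diag(1,1,1,1,1,1,1,1).

Boundary ∂_2: C_2 → C_1 maps a triangle to the signed sum of its edges. For instance
  ∂[0,4,8] = [4,8] − [0,8] + [0,4],
  ∂[0,5,8] = [5,8] − [0,8] + [0,5].
The 27×18 boundary matrix has rank 18 and Smith normal form diag(1,1,1,1,1,1,1,1,1,1,1,1,1,1,1,1,1,2).

Reading off H_k = ker ∂_k / im ∂_{k+1}:

  H_0: rank C_0 − rank ∂_1 = 9 − 8 = 1, and the invariant factors of ∂_1 are all 1, so H_0 ≅ Z.
  H_1: rank ker ∂_1 − rank ∂_2 = (27 − 8) − 18 = 1, and ∂_2 has invariant factor 2 > 1, so H_1 ≅ Z ⊕ Z/2Z.
  H_2: rank ker ∂_2 − rank ∂_3 = (18 − 18) − 0 = 0, and there is no ∂_3, so H_2 ≅ 0.

As a check, the Euler characteristic is 9 − 27 + 18 = 0, which agrees with 1 − 1 + 0 = 0.

H_0 = Z,  H_1 = Z ⊕ Z/2Z,  H_2 = 0.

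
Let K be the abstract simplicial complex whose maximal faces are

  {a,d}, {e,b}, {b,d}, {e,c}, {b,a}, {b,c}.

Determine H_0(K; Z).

H_0 = Z.

K has 5 vertices, 6 edges.
rank ∂_0 = 0, rank ∂_1 = 4 ⇒ b_0 = 5 − 0 − 4 = 1; all invariant factors of ∂_1 are 1 so no torsion. So H_0 ≅ Z.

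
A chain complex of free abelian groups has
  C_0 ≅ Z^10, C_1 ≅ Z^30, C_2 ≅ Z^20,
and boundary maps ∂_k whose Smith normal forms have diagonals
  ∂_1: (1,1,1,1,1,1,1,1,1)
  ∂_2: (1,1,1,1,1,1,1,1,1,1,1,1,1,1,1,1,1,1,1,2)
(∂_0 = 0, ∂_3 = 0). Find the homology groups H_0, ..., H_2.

H_0 ≅ Z,  H_1 ≅ Z ⊕ Z/2,  H_2 = 0.

H_0: b_0 = 10 − 0 − 9 = 1; torsion from ∂_1 factors > 1: none. So H_0 ≅ Z.
H_1: b_1 = 30 − 9 − 20 = 1; torsion from ∂_2 factors > 1: [2]. So H_1 ≅ Z ⊕ Z/2.
H_2: b_2 = 20 − 20 − 0 = 0; torsion from ∂_3 factors > 1: none. So H_2 ≅ 0.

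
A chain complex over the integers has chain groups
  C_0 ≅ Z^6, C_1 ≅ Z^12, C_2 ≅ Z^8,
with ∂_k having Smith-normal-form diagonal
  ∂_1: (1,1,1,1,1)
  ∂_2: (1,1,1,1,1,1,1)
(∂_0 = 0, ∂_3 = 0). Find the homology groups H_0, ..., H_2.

H_0 ≅ Z,  H_1 = 0,  H_2 ≅ Z.

H_0: b_0 = 6 − 0 − 5 = 1; torsion from ∂_1 factors > 1: none. So H_0 ≅ Z.
H_1: b_1 = 12 − 5 − 7 = 0; torsion from ∂_2 factors > 1: none. So H_1 ≅ 0.
H_2: b_2 = 8 − 7 − 0 = 1; torsion from ∂_3 factors > 1: none. So H_2 ≅ Z.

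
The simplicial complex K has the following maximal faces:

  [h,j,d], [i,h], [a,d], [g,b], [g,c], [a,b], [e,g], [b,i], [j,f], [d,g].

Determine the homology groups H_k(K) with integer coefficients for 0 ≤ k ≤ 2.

Fix the vertex order a < b < c < d < e < f < g < h < i < j and write every simplex with vertices in increasing order. Then dim K = 2 and the simplices of K are:

  0-simplices (10): a, b, c, d, e, f, g, h, i, j
  1-simplices (12): ab, ad, bg, bi, cg, dg, dh, dj, eg, fj, hi, hj
  2-simplices (1): dhj

giving chain groups C_0 ≅ Z^10, C_1 ≅ Z^12, C_2 ≅ Z^1.

The boundary map ∂_1: C_1 → C_0 is given by ∂[p,q] = [q] − [p].
The resulting 10×12 matrix has rank 9, and its Smith normal form has invariant factors (1,1,1,1,1,1,1,1,1).

∂_2: C_2 → C_1 maps a triangle to the signed sum of its edges. For instance
  ∂dhj = hj − dj + dh.
This gives a 12×1 integer matrix of rank 1; reducing to Smith normal form yields diagonal entries (1).

Now H_k = ker ∂_k / im ∂_{k+1}, so:

  H_0: rank C_0 − rank ∂_1 = 10 − 9 = 1, and the invariant factors of ∂_1 are all 1, so H_0 = Z.
  H_1: rank ker ∂_1 − rank ∂_2 = (12 − 9) − 1 = 2, and the invariant factors of ∂_2 are all 1, so H_1 = Z^2.
  H_2: rank ker ∂_2 − rank ∂_3 = (1 − 1) − 0 = 0, and there is no ∂_3, so H_2 = 0.

As a check, the Euler characteristic is 10 − 12 + 1 = -1, which agrees with 1 − 2 + 0 = -1.

H_0 ≅ Z,  H_1 ≅ Z^2,  H_2 = 0.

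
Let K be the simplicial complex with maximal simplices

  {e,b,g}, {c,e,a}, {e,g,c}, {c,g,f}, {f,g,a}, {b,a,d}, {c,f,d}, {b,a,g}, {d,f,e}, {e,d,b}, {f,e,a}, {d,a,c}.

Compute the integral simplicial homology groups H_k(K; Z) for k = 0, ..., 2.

Take the total order a < b < c < d < e < f < g on the vertex set. Then K (dimension 2) consists of the simplices:

  0-simplices (7): a, b, c, d, e, f, g
  1-simplices (18): ab, ac, ad, ae, af, ag, bd, be, bg, cd, ce, cf, cg, de, df, ef, eg, fg
  2-simplices (12): abd, abg, acd, ace, aef, afg, bde, beg, cdf, ceg, cfg, def

giving chain groups C_0 ≅ Z^7, C_1 ≅ Z^18, C_2 ≅ Z^12.

The boundary map ∂_1: C_1 → C_0 sends each edge [p,q] (with p < q) to q − p. For instance
  ∂df = f − d.
The 7×18 boundary matrix has rank 6 and Smith normal form diag(1,1,1,1,1,1).

∂_2: C_2 → C_1 acts by ∂[p,q,r] = [q,r] − [p,r] + [p,q]. For instance
  ∂acd = cd − ad + ac,
  ∂ace = ce − ae + ac.
The 18×12 boundary matrix has rank 12 and Smith normal form diag(1,1,1,1,1,1,1,1,1,1,1,2).

From H_k ≅ ker(∂_k) / im(∂_{k+1}) we obtain:

  H_0: rank C_0 − rank ∂_1 = 7 − 6 = 1, and the invariant factors of ∂_1 are all 1, so H_0 = Z.
  H_1: rank ker ∂_1 − rank ∂_2 = (18 − 6) − 12 = 0, and ∂_2 has invariant factor 2 > 1, so H_1 = Z/2Z.
  H_2: rank ker ∂_2 − rank ∂_3 = (12 − 12) − 0 = 0, and there is no ∂_3, so H_2 = 0.

H_0 ≅ Z,  H_1 ≅ Z/2Z,  H_2 = 0.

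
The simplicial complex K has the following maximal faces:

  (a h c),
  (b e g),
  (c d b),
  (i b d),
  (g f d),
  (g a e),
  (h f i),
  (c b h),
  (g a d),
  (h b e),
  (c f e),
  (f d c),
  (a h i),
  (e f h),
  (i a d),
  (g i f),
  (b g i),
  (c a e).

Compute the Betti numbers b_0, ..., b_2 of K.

b_0 = 1, b_1 = 1, b_2 = 0.

Take the total order a < b < c < d < e < f < g < h < i on the vertex set. Then K (dimension 2) consists of the simplices:

  0-simplices (9): a, b, c, d, e, f, g, h, i
  1-simplices (27): ac, ad, ae, ag, ah, ai, bc, bd, be, bg, bh, bi, cd, ce, cf, ch, df, dg, di, ef, eg, eh, fg, fh, fi, gi, hi
  2-simplices (18): ace, ach, adg, adi, aeg, ahi, bcd, bch, bdi, beg, beh, bgi, cdf, cef, dfg, efh, fgi, fhi

giving chain groups C_0 ≅ Z^9, C_1 ≅ Z^27, C_2 ≅ Z^18.

Boundary ∂_1: C_1 → C_0 maps an edge to its endpoints' difference, ∂[p,q] = q − p.
The resulting 9×27 matrix has rank 8, and its Smith normal form has invariant factors (1,1,1,1,1,1,1,1).

∂_2: C_2 → C_1 maps a triangle to the signed sum of its edges. For instance
  ∂ahi = hi − ai + ah,
  ∂ace = ce − ae + ac.
The 27×18 boundary matrix has rank 18 and Smith normal form diag(1,1,1,1,1,1,1,1,1,1,1,1,1,1,1,1,1,2).

Computing H_k = (kernel of ∂_k) / (image of ∂_{k+1}):

  H_0: rank C_0 − rank ∂_1 = 9 − 8 = 1, and the invariant factors of ∂_1 are all 1, so H_0 = Z.
  H_1: rank ker ∂_1 − rank ∂_2 = (27 − 8) − 18 = 1, and ∂_2 has invariant factor 2 > 1, so H_1 = Z ⊕ Z_2.
  H_2: rank ker ∂_2 − rank ∂_3 = (18 − 18) − 0 = 0, and there is no ∂_3, so H_2 = 0.

As a check, the Euler characteristic is 9 − 27 + 18 = 0, which agrees with 1 − 1 + 0 = 0.
(K is a triangulation of the Klein bottle.)

Hence the Betti numbers are b_0 = 1, b_1 = 1, b_2 = 0.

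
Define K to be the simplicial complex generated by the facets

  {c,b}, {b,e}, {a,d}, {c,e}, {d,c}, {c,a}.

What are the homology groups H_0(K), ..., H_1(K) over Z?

Take the total order a < b < c < d < e on the vertex set. Then K (dimension 1) consists of the simplices:

  0-simplices (5): a, b, c, d, e
  1-simplices (6): ac, ad, bc, be, cd, ce

Hence C_0 ≅ Z^5, C_1 ≅ Z^6.

The boundary map ∂_1: C_1 → C_0 is given by ∂[p,q] = [q] − [p].
As a 5×6 matrix over Z this has rank 4, with invariant factors (1,1,1,1).

Now H_k = ker ∂_k / im ∂_{k+1}, so:

  H_0: rank C_0 − rank ∂_1 = 5 − 4 = 1, and the invariant factors of ∂_1 are all 1, so H_0 = Z.
  H_1: rank ker ∂_1 − rank ∂_2 = (6 − 4) − 0 = 2, and there is no ∂_2, so H_1 = Z^2.

As a check, the Euler characteristic is 5 − 6 = -1, which agrees with 1 − 2 = -1.
(K is a triangulation of a wedge of 2 circles.)

H_0 ≅ Z,  H_1 ≅ Z^2.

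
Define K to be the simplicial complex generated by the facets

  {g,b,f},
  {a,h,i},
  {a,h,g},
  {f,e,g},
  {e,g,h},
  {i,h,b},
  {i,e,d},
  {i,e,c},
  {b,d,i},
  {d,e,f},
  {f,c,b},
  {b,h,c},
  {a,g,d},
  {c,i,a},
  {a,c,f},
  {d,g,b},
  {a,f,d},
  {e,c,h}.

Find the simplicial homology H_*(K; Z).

H_0 = Z,  H_1 = Z × Z/2,  H_2 = 0.

We work with the vertex ordering a < b < c < d < e < f < g < h < i. The simplices of K, each written with vertices in increasing order, are:

  0-simplices (9): a, b, c, d, e, f, g, h, i
  1-simplices (27): ac, ad, af, ag, ah, ai, bc, bd, bf, bg, bh, bi, ce, cf, ch, ci, de, df, dg, di, ef, eg, eh, ei, fg, gh, hi
  2-simplices (18): acf, aci, adf, adg, agh, ahi, bcf, bch, bdg, bdi, bfg, bhi, ceh, cei, def, dei, efg, egh

giving chain groups C_0 ≅ Z^9, C_1 ≅ Z^27, C_2 ≅ Z^18.

The boundary map ∂_1: C_1 → C_0 maps an edge to its endpoints' difference, ∂[p,q] = q − p. For instance
  ∂bi = i − b.
The resulting 9×27 matrix has rank 8, and its Smith normal form has invariant factors (1,1,1,1,1,1,1,1).

Boundary ∂_2: C_2 → C_1 acts by ∂[p,q,r] = [q,r] − [p,r] + [p,q]. For instance
  ∂ahi = hi − ai + ah,
  ∂adg = dg − ag + ad.
The 27×18 boundary matrix has rank 18 and Smith normal form diag(1,1,1,1,1,1,1,1,1,1,1,1,1,1,1,1,1,2).

Computing H_k = (kernel of ∂_k) / (image of ∂_{k+1}):

  H_0: rank C_0 − rank ∂_1 = 9 − 8 = 1, and the invariant factors of ∂_1 are all 1, so H_0 ≅ Z.
  H_1: rank ker ∂_1 − rank ∂_2 = (27 − 8) − 18 = 1, and ∂_2 has invariant factor 2 > 1, so H_1 ≅ Z × Z/2.
  H_2: rank ker ∂_2 − rank ∂_3 = (18 − 18) − 0 = 0, and there is no ∂_3, so H_2 ≅ 0.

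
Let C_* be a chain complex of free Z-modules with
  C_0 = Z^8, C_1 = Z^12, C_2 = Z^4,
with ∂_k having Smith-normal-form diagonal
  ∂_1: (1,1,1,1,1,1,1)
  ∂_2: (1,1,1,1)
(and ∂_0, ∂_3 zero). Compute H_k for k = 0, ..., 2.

H_0 ≅ Z,  H_1 ≅ Z,  H_2 = 0.

H_0: b_0 = 8 − 0 − 7 = 1; torsion from ∂_1 factors > 1: none. So H_0 ≅ Z.
H_1: b_1 = 12 − 7 − 4 = 1; torsion from ∂_2 factors > 1: none. So H_1 ≅ Z.
H_2: b_2 = 4 − 4 − 0 = 0; torsion from ∂_3 factors > 1: none. So H_2 ≅ 0.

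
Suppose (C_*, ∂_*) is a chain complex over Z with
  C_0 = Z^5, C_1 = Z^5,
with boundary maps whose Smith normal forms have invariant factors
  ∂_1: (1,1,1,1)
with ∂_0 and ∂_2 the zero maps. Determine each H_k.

H_0: b_0 = 5 − 0 − 4 = 1; torsion from ∂_1 factors > 1: none. So H_0 ≅ Z.
H_1: b_1 = 5 − 4 − 0 = 1; torsion from ∂_2 factors > 1: none. So H_1 ≅ Z.

H_0 ≅ Z,  H_1 ≅ Z.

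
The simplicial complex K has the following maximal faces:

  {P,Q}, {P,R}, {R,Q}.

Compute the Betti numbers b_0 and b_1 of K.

b_0 = 1, b_1 = 1.

We work with the vertex ordering P < Q < R. The simplices of K, each written with vertices in increasing order, are:

  0-simplices (3): P, Q, R
  1-simplices (3): PQ, PR, QR

Hence C_0 ≅ Z^3, C_1 ≅ Z^3.

∂_1: C_1 → C_0 maps an edge to its endpoints' difference, ∂[p,q] = q − p. For instance
  ∂PQ = Q − P.
As a 3×3 matrix over Z this has rank 2, with invariant factors (1,1).

From H_k ≅ ker(∂_k) / im(∂_{k+1}) we obtain:

  H_0: rank C_0 − rank ∂_1 = 3 − 2 = 1, and the invariant factors of ∂_1 are all 1, so H_0 = Z.
  H_1: rank ker ∂_1 − rank ∂_2 = (3 − 2) − 0 = 1, and there is no ∂_2, so H_1 = Z.

Hence the Betti numbers are b_0 = 1, b_1 = 1.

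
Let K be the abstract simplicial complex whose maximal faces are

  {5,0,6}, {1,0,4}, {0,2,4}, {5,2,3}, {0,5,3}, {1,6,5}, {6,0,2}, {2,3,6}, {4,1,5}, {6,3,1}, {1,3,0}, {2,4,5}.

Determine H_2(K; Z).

Fix the vertex order 0 < 1 < 2 < 3 < 4 < 5 < 6 and write every simplex with vertices in increasing order. Then dim K = 2 and the simplices of K are:

  0-simplices (7): [0], [1], [2], [3], [4], [5], [6]
  1-simplices (18): [0,1], [0,2], [0,3], [0,4], [0,5], [0,6], [1,3], [1,4], [1,5], [1,6], [2,3], [2,4], [2,5], [2,6], [3,5], [3,6], [4,5], [5,6]
  2-simplices (12): [0,1,3], [0,1,4], [0,2,4], [0,2,6], [0,3,5], [0,5,6], [1,3,6], [1,4,5], [1,5,6], [2,3,5], [2,3,6], [2,4,5]

giving chain groups C_0 ≅ Z^7, C_1 ≅ Z^18, C_2 ≅ Z^12.

Boundary ∂_1: C_1 → C_0 maps an edge to its endpoints' difference, ∂[p,q] = q − p.
The resulting 7×18 matrix has rank 6, and its Smith normal form has invariant factors (1,1,1,1,1,1).

The boundary map ∂_2: C_2 → C_1 sends each 2-simplex [p,q,r] to [q,r] − [p,r] + [p,q]. For instance
  ∂[2,3,5] = [3,5] − [2,5] + [2,3],
  ∂[2,3,6] = [3,6] − [2,6] + [2,3].
As a 18×12 matrix over Z this has rank 12, with invariant factors (1,1,1,1,1,1,1,1,1,1,1,2).

Reading off H_k = ker ∂_k / im ∂_{k+1}:

  H_2: rank ker ∂_2 − rank ∂_3 = (12 − 12) − 0 = 0, and there is no ∂_3, so H_2 = 0.

H_2 = 0.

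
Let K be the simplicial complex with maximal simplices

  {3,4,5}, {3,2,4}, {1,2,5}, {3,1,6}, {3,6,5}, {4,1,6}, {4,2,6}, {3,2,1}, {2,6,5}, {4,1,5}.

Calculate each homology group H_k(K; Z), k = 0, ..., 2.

Fix the vertex order 1 < 2 < 3 < 4 < 5 < 6 and write every simplex with vertices in increasing order. Then dim K = 2 and the simplices of K are:

  0-simplices (6): [1], [2], [3], [4], [5], [6]
  1-simplices (15): [1,2], [1,3], [1,4], [1,5], [1,6], [2,3], [2,4], [2,5], [2,6], [3,4], [3,5], [3,6], [4,5], [4,6], [5,6]
  2-simplices (10): [1,2,3], [1,2,5], [1,3,6], [1,4,5], [1,4,6], [2,3,4], [2,4,6], [2,5,6], [3,4,5], [3,5,6]

Hence C_0 ≅ Z^6, C_1 ≅ Z^15, C_2 ≅ Z^10.

The boundary map ∂_1: C_1 → C_0 sends each edge [p,q] (with p < q) to q − p.
As a 6×15 matrix over Z this has rank 5, with invariant factors (1,1,1,1,1).

The boundary map ∂_2: C_2 → C_1 sends each 2-simplex [p,q,r] to [q,r] − [p,r] + [p,q]. For instance
  ∂[2,5,6] = [5,6] − [2,6] + [2,5],
  ∂[1,4,5] = [4,5] − [1,5] + [1,4].
The resulting 15×10 matrix has rank 10, and its Smith normal form has invariant factors (1,1,1,1,1,1,1,1,1,2).

Reading off H_k = ker ∂_k / im ∂_{k+1}:

  H_0: rank C_0 − rank ∂_1 = 6 − 5 = 1, and the invariant factors of ∂_1 are all 1, so H_0 ≅ Z.
  H_1: rank ker ∂_1 − rank ∂_2 = (15 − 5) − 10 = 0, and ∂_2 has invariant factor 2 > 1, so H_1 ≅ Z/2.
  H_2: rank ker ∂_2 − rank ∂_3 = (10 − 10) − 0 = 0, and there is no ∂_3, so H_2 ≅ 0.

H_0 ≅ Z,  H_1 ≅ Z/2,  H_2 = 0.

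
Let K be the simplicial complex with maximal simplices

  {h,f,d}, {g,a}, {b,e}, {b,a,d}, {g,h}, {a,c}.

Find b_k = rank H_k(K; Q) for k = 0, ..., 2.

b_0 = 1, b_1 = 1, b_2 = 0.

We work with the vertex ordering a < b < c < d < e < f < g < h. The simplices of K, each written with vertices in increasing order, are:

  0-simplices (8): a, b, c, d, e, f, g, h
  1-simplices (10): ab, ac, ad, ag, bd, be, df, dh, fh, gh
  2-simplices (2): abd, dfh

giving chain groups C_0 ≅ Z^8, C_1 ≅ Z^10, C_2 ≅ Z^2.

The boundary map ∂_1: C_1 → C_0 is given by ∂[p,q] = [q] − [p]. For instance
  ∂ag = g − a.
The resulting 8×10 matrix has rank 7, and its Smith normal form has invariant factors (1,1,1,1,1,1,1).

The boundary map ∂_2: C_2 → C_1 sends each 2-simplex [p,q,r] to [q,r] − [p,r] + [p,q]. For instance
  ∂dfh = fh − dh + df,
  ∂abd = bd − ad + ab.
As a 10×2 matrix over Z this has rank 2, with invariant factors (1,1).

From H_k ≅ ker(∂_k) / im(∂_{k+1}) we obtain:

  H_0: rank C_0 − rank ∂_1 = 8 − 7 = 1, and the invariant factors of ∂_1 are all 1, so H_0 = Z.
  H_1: rank ker ∂_1 − rank ∂_2 = (10 − 7) − 2 = 1, and the invariant factors of ∂_2 are all 1, so H_1 = Z.
  H_2: rank ker ∂_2 − rank ∂_3 = (2 − 2) − 0 = 0, and there is no ∂_3, so H_2 = 0.

As a check, the Euler characteristic is 8 − 10 + 2 = 0, which agrees with 1 − 1 + 0 = 0.

Hence the Betti numbers are b_0 = 1, b_1 = 1, b_2 = 0.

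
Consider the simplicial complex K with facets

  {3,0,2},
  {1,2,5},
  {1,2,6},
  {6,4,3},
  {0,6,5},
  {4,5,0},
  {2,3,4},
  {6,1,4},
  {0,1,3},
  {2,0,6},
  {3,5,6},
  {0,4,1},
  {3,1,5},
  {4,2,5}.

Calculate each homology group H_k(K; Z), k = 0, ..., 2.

Order the vertices as 0 < 1 < 2 < 3 < 4 < 5 < 6. Listing each simplex with vertices in this order, K has dimension 2 with simplices:

  0-simplices (7): [0], [1], [2], [3], [4], [5], [6]
  1-simplices (21): [0,1], [0,2], [0,3], [0,4], [0,5], [0,6], [1,2], [1,3], [1,4], [1,5], [1,6], [2,3], [2,4], [2,5], [2,6], [3,4], [3,5], [3,6], [4,5], [4,6], [5,6]
  2-simplices (14): [0,1,3], [0,1,4], [0,2,3], [0,2,6], [0,4,5], [0,5,6], [1,2,5], [1,2,6], [1,3,5], [1,4,6], [2,3,4], [2,4,5], [3,4,6], [3,5,6]

giving chain groups C_0 ≅ Z^7, C_1 ≅ Z^21, C_2 ≅ Z^14.

The boundary map ∂_1: C_1 → C_0 maps an edge to its endpoints' difference, ∂[p,q] = q − p.
The resulting 7×21 matrix has rank 6, and its Smith normal form has invariant factors (1,1,1,1,1,1).

The boundary map ∂_2: C_2 → C_1 maps a triangle to the signed sum of its edges. For instance
  ∂[0,1,4] = [1,4] − [0,4] + [0,1],
  ∂[0,4,5] = [4,5] − [0,5] + [0,4].
The resulting 21×14 matrix has rank 13, and its Smith normal form has invariant factors (1,1,1,1,1,1,1,1,1,1,1,1,1).

From H_k ≅ ker(∂_k) / im(∂_{k+1}) we obtain:

  H_0: rank C_0 − rank ∂_1 = 7 − 6 = 1, and the invariant factors of ∂_1 are all 1, so H_0 ≅ Z.
  H_1: rank ker ∂_1 − rank ∂_2 = (21 − 6) − 13 = 2, and the invariant factors of ∂_2 are all 1, so H_1 ≅ Z^2.
  H_2: rank ker ∂_2 − rank ∂_3 = (14 − 13) − 0 = 1, and there is no ∂_3, so H_2 ≅ Z.

As a check, the Euler characteristic is 7 − 21 + 14 = 0, which agrees with 1 − 2 + 1 = 0.
(K is a triangulation of the torus T^2.)

H_0 = Z,  H_1 = Z^2,  H_2 = Z.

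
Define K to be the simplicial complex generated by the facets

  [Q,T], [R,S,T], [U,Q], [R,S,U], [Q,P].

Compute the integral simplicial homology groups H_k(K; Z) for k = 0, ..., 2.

H_0 = Z,  H_1 = Z,  H_2 = 0.

K has 6 vertices, 8 edges, 2 triangles.
rank ∂_0 = 0, rank ∂_1 = 5 ⇒ b_0 = 6 − 0 − 5 = 1; all invariant factors of ∂_1 are 1 so no torsion. So H_0 ≅ Z.
rank ∂_1 = 5, rank ∂_2 = 2 ⇒ b_1 = 8 − 5 − 2 = 1; all invariant factors of ∂_2 are 1 so no torsion. So H_1 ≅ Z.
rank ∂_2 = 2, rank ∂_3 = 0 ⇒ b_2 = 2 − 2 − 0 = 0. So H_2 ≅ 0.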